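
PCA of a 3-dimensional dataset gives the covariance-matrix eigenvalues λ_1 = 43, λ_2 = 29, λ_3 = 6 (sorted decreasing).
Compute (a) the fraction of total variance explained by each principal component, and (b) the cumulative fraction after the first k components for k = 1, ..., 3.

Step 1 — total variance = trace(Sigma) = Σ λ_i = 43 + 29 + 6 = 78.

Step 2 — fraction explained by component i = λ_i / Σ λ:
  PC1: 43/78 = 0.5513
  PC2: 29/78 = 0.3718
  PC3: 6/78 = 0.0769

Step 3 — cumulative fraction after k components = (λ_1 + ... + λ_k) / Σ λ:
  k = 1: 43/78 = 0.5513
  k = 2: (43 + 29)/78 = 72/78 = 0.9231
  k = 3: (43 + 29 + 6)/78 = 78/78 = 1

Summary (fraction, with percent):

explained: PC1 0.5513 (55.13%), PC2 0.3718 (37.18%), PC3 0.0769 (7.69%);  cumulative: 0.5513, 0.9231, 1


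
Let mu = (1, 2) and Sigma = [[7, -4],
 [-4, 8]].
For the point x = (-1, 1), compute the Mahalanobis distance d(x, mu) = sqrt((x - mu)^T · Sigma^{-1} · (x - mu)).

Step 1 — centre the observation: (x - mu) = (-2, -1).

Step 2 — invert Sigma. det(Sigma) = 7·8 - (-4)² = 40.
  Sigma^{-1} = (1/det) · [[d, -b], [-b, a]] = [[0.2, 0.1],
 [0.1, 0.175]].

Step 3 — form the quadratic (x - mu)^T · Sigma^{-1} · (x - mu):
  Sigma^{-1} · (x - mu) = (-0.5, -0.375).
  (x - mu)^T · [Sigma^{-1} · (x - mu)] = (-2)·(-0.5) + (-1)·(-0.375) = 1.375.

Step 4 — take square root: d = √(1.375) ≈ 1.1726.

d(x, mu) = √(1.375) ≈ 1.1726


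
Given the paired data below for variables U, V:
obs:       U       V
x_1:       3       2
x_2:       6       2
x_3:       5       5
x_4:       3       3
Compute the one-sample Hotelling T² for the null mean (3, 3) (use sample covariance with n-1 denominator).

Step 1 — sample mean vector:
  mean(U) = (3 + 6 + 5 + 3) / 4 = 17/4 = 4.25
  mean(V) = (2 + 2 + 5 + 3) / 4 = 12/4 = 3
  x̄ = (4.25, 3),  deviation x̄ - mu_0 = (4.25, 3) - (3, 3) = (1.25, 0).

Step 2 — sample covariance matrix, S[i,j] = (1/(n-1)) · Σ_k (x_{k,i} - mean_i) · (x_{k,j} - mean_j), divisor n-1 = 3:
  S[U,U] = ((-1.25)·(-1.25) + (1.75)·(1.75) + (0.75)·(0.75) + (-1.25)·(-1.25)) / 3 = 6.75/3 = 2.25
  S[U,V] = ((-1.25)·(-1) + (1.75)·(-1) + (0.75)·(2) + (-1.25)·(0)) / 3 = 1/3 = 0.3333
  S[V,V] = ((-1)·(-1) + (-1)·(-1) + (2)·(2) + (0)·(0)) / 3 = 6/3 = 2
  S = [[2.25, 0.3333],
 [0.3333, 2]].

Step 3 — invert S. det(S) = 2.25·2 - (0.3333)² = 4.3889.
  S^{-1} = (1/det) · [[d, -b], [-b, a]] = [[0.4557, -0.0759],
 [-0.0759, 0.5127]].

Step 4 — quadratic form (x̄ - mu_0)^T · S^{-1} · (x̄ - mu_0):
  S^{-1} · (x̄ - mu_0) = (0.5696, -0.0949),
  (x̄ - mu_0)^T · [...] = (1.25)·(0.5696) + (0)·(-0.0949) = 0.712.

Step 5 — scale by n: T² = 4 · 0.712 = 2.8481.

T² ≈ 2.8481


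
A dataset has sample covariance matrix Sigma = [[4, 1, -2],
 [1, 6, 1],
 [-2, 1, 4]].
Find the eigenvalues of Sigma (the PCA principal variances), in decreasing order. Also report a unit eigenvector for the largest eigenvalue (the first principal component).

Step 1 — characteristic polynomial p(λ) = det(λI - Sigma) = λ³ - tr·λ² + c_1·λ - det, where tr = trace, c_1 = sum of the principal 2×2 minors, det = det(Sigma):
  tr = 4 + 6 + 4 = 14,
  c_1 = (4·6 - (1)²) + (4·4 - (-2)²) + (6·4 - (1)²) = 23 + 12 + 23 = 58,
  det = 4·(6·4 - (1)²) - (1)·((1)·4 - (1)·(-2)) + (-2)·((1)·(1) - 6·(-2)) = 4·(23) - (1)·(6) + (-2)·(13) = 60.
  So p(λ) = λ³ - 14λ² + 58λ - 60.
Step 2 — look for an integer root (rational root theorem: any rational root is an integer divisor of 60). Testing λ = 6:
  p(6) = 216 - 504 + 348 - 60 = 0  ✓
  Dividing out (λ - 6): p(λ) = (λ - 6)(λ² - 8λ + 10).
Step 3 — remaining eigenvalues from the quadratic λ² - 8λ + 10 = 0:
  Δ = 8² - 4·10 = 64 - 40 = 24,  λ = (8 ± √24)/2 = (8 ± 4.899)/2 ≈ 6.4495 or 1.5505.
  Sorted: λ_1 = 6.4495,  λ_2 = 6,  λ_3 = 1.5505  (check: sum = 14 = tr ✓).

Step 4 — unit eigenvector for λ_1 ≈ 6.4495: v spans the null space of (Sigma - λ_1 I), whose rows are
  r_1 = (-2.4495, 1, -2),  r_2 = (1, -0.4495, 1),  r_3 = (-2, 1, -2.4495).
  v is orthogonal to every row, so take v ∝ r_1 × r_2 = ((1)·(1) - (-2)·(-0.4495), (-2)·(1) - (-2.4495)·(1), (-2.4495)·(-0.4495) - (1)·(1)) ≈ (0.101, 0.4495, 0.101).
  Let u = (0.101, 0.4495, 0.101).
  ||u|| = √((0.101)² + (0.4495)² + (0.101)²) = √(0.2225) ≈ 0.4716,  v_1 = u/||u|| ≈ (0.2142, 0.953, 0.2142) (||v_1|| = 1).

λ_1 = 6.4495,  λ_2 = 6,  λ_3 = 1.5505;  v_1 ≈ (0.2142, 0.953, 0.2142)


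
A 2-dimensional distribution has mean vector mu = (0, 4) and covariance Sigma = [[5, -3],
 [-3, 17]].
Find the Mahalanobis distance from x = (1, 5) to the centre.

Step 1 — centre the observation: (x - mu) = (1, 1).

Step 2 — invert Sigma. det(Sigma) = 5·17 - (-3)² = 76.
  Sigma^{-1} = (1/det) · [[d, -b], [-b, a]] = [[0.2237, 0.0395],
 [0.0395, 0.0658]].

Step 3 — form the quadratic (x - mu)^T · Sigma^{-1} · (x - mu):
  Sigma^{-1} · (x - mu) = (0.2632, 0.1053).
  (x - mu)^T · [Sigma^{-1} · (x - mu)] = (1)·(0.2632) + (1)·(0.1053) = 0.3684.

Step 4 — take square root: d = √(0.3684) ≈ 0.607.

d(x, mu) = √(0.3684) ≈ 0.607


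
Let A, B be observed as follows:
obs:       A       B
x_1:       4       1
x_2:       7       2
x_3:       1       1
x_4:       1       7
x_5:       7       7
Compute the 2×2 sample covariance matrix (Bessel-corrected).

Step 1 — column means:
  mean(A) = (4 + 7 + 1 + 1 + 7) / 5 = 20/5 = 4
  mean(B) = (1 + 2 + 1 + 7 + 7) / 5 = 18/5 = 3.6

Step 2 — sample covariance S[i,j] = (1/(n-1)) · Σ_k (x_{k,i} - mean_i) · (x_{k,j} - mean_j), with n-1 = 4.
  S[A,A] = ((0)·(0) + (3)·(3) + (-3)·(-3) + (-3)·(-3) + (3)·(3)) / 4 = 36/4 = 9
  S[A,B] = ((0)·(-2.6) + (3)·(-1.6) + (-3)·(-2.6) + (-3)·(3.4) + (3)·(3.4)) / 4 = 3/4 = 0.75
  S[B,B] = ((-2.6)·(-2.6) + (-1.6)·(-1.6) + (-2.6)·(-2.6) + (3.4)·(3.4) + (3.4)·(3.4)) / 4 = 39.2/4 = 9.8

S is symmetric (S[j,i] = S[i,j]). Assembling:

S = [[9, 0.75],
 [0.75, 9.8]]


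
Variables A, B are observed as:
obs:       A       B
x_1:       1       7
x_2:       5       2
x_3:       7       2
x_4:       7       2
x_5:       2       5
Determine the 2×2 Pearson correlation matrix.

Step 1 — column means:
  mean(A) = (1 + 5 + 7 + 7 + 2) / 5 = 22/5 = 4.4
  mean(B) = (7 + 2 + 2 + 2 + 5) / 5 = 18/5 = 3.6

Step 2 — sample variances and covariances s[i,j] = (1/(n-1)) · Σ_k (x_{k,i} - mean_i) · (x_{k,j} - mean_j), with n-1 = 4:
  s[A,A] = ((-3.4)·(-3.4) + (0.6)·(0.6) + (2.6)·(2.6) + (2.6)·(2.6) + (-2.4)·(-2.4)) / 4 = 31.2/4 = 7.8
  s[A,B] = ((-3.4)·(3.4) + (0.6)·(-1.6) + (2.6)·(-1.6) + (2.6)·(-1.6) + (-2.4)·(1.4)) / 4 = -24.2/4 = -6.05
  s[B,B] = ((3.4)·(3.4) + (-1.6)·(-1.6) + (-1.6)·(-1.6) + (-1.6)·(-1.6) + (1.4)·(1.4)) / 4 = 21.2/4 = 5.3
  Sample standard deviations s_i = √(s[i,i]):
  s(A) = √(7.8) = 2.7928
  s(B) = √(5.3) = 2.3022

Step 3 — r_{ij} = s_{ij} / (s_i · s_j):
  r[A,A] = 1 (diagonal).
  r[A,B] = -6.05 / (2.7928 · 2.3022) = -6.05 / 6.4296 = -0.941
  r[B,B] = 1 (diagonal).

R is symmetric with unit diagonal. Assembling:

R = [[1, -0.941],
 [-0.941, 1]]


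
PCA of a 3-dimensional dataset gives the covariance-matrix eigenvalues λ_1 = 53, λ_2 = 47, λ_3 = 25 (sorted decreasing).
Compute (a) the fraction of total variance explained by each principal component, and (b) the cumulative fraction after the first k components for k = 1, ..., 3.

Step 1 — total variance = trace(Sigma) = Σ λ_i = 53 + 47 + 25 = 125.

Step 2 — fraction explained by component i = λ_i / Σ λ:
  PC1: 53/125 = 0.424
  PC2: 47/125 = 0.376
  PC3: 25/125 = 0.2

Step 3 — cumulative fraction after k components = (λ_1 + ... + λ_k) / Σ λ:
  k = 1: 53/125 = 0.424
  k = 2: (53 + 47)/125 = 100/125 = 0.8
  k = 3: (53 + 47 + 25)/125 = 125/125 = 1

Summary (fraction, with percent):

explained: PC1 0.424 (42.4%), PC2 0.376 (37.6%), PC3 0.2 (20%);  cumulative: 0.424, 0.8, 1


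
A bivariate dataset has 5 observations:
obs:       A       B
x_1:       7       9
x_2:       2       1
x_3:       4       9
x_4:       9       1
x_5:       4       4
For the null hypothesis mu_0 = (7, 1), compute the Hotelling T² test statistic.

Step 1 — sample mean vector:
  mean(A) = (7 + 2 + 4 + 9 + 4) / 5 = 26/5 = 5.2
  mean(B) = (9 + 1 + 9 + 1 + 4) / 5 = 24/5 = 4.8
  x̄ = (5.2, 4.8),  deviation x̄ - mu_0 = (5.2, 4.8) - (7, 1) = (-1.8, 3.8).

Step 2 — sample covariance matrix, S[i,j] = (1/(n-1)) · Σ_k (x_{k,i} - mean_i) · (x_{k,j} - mean_j), divisor n-1 = 4:
  S[A,A] = ((1.8)·(1.8) + (-3.2)·(-3.2) + (-1.2)·(-1.2) + (3.8)·(3.8) + (-1.2)·(-1.2)) / 4 = 30.8/4 = 7.7
  S[A,B] = ((1.8)·(4.2) + (-3.2)·(-3.8) + (-1.2)·(4.2) + (3.8)·(-3.8) + (-1.2)·(-0.8)) / 4 = 1.2/4 = 0.3
  S[B,B] = ((4.2)·(4.2) + (-3.8)·(-3.8) + (4.2)·(4.2) + (-3.8)·(-3.8) + (-0.8)·(-0.8)) / 4 = 64.8/4 = 16.2
  S = [[7.7, 0.3],
 [0.3, 16.2]].

Step 3 — invert S. det(S) = 7.7·16.2 - (0.3)² = 124.65.
  S^{-1} = (1/det) · [[d, -b], [-b, a]] = [[0.13, -0.0024],
 [-0.0024, 0.0618]].

Step 4 — quadratic form (x̄ - mu_0)^T · S^{-1} · (x̄ - mu_0):
  S^{-1} · (x̄ - mu_0) = (-0.2431, 0.2391),
  (x̄ - mu_0)^T · [...] = (-1.8)·(-0.2431) + (3.8)·(0.2391) = 1.346.

Step 5 — scale by n: T² = 5 · 1.346 = 6.73.

T² ≈ 6.73


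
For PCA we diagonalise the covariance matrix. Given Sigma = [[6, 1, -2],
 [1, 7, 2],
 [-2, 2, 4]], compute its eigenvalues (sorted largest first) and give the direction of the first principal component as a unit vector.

Step 1 — characteristic polynomial p(λ) = det(λI - Sigma) = λ³ - tr·λ² + c_1·λ - det, where tr = trace, c_1 = sum of the principal 2×2 minors, det = det(Sigma):
  tr = 6 + 7 + 4 = 17,
  c_1 = (6·7 - (1)²) + (6·4 - (-2)²) + (7·4 - (2)²) = 41 + 20 + 24 = 85,
  det = 6·(7·4 - (2)²) - (1)·((1)·4 - (2)·(-2)) + (-2)·((1)·(2) - 7·(-2)) = 6·(24) - (1)·(8) + (-2)·(16) = 104.
  So p(λ) = λ³ - 17λ² + 85λ - 104.
Step 2 — look for an integer root (rational root theorem: any rational root is an integer divisor of 104). Testing λ = 8:
  p(8) = 512 - 1088 + 680 - 104 = 0  ✓
  Dividing out (λ - 8): p(λ) = (λ - 8)(λ² - 9λ + 13).
Step 3 — remaining eigenvalues from the quadratic λ² - 9λ + 13 = 0:
  Δ = 9² - 4·13 = 81 - 52 = 29,  λ = (9 ± √29)/2 = (9 ± 5.3852)/2 ≈ 7.1926 or 1.8074.
  Sorted: λ_1 = 8,  λ_2 = 7.1926,  λ_3 = 1.8074  (check: sum = 17 = tr ✓).

Step 4 — unit eigenvector for λ_1 = 8: v spans the null space of (Sigma - λ_1 I), whose rows are
  r_1 = (-2, 1, -2),  r_2 = (1, -1, 2),  r_3 = (-2, 2, -4).
  v is orthogonal to every row, so take v ∝ r_1 × r_2 = ((1)·(2) - (-2)·(-1), (-2)·(1) - (-2)·(2), (-2)·(-1) - (1)·(1)) = (0, 2, 1).
  Let u = (0, 2, 1).
  ||u|| = √((0)² + (2)² + (1)²) = √(5) ≈ 2.2361,  v_1 = u/||u|| ≈ (0, 0.8944, 0.4472) (||v_1|| = 1).

λ_1 = 8,  λ_2 = 7.1926,  λ_3 = 1.8074;  v_1 ≈ (0, 0.8944, 0.4472)


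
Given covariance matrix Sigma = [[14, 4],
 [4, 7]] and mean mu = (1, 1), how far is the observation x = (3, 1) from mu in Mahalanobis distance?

Step 1 — centre the observation: (x - mu) = (2, 0).

Step 2 — invert Sigma. det(Sigma) = 14·7 - (4)² = 82.
  Sigma^{-1} = (1/det) · [[d, -b], [-b, a]] = [[0.0854, -0.0488],
 [-0.0488, 0.1707]].

Step 3 — form the quadratic (x - mu)^T · Sigma^{-1} · (x - mu):
  Sigma^{-1} · (x - mu) = (0.1707, -0.0976).
  (x - mu)^T · [Sigma^{-1} · (x - mu)] = (2)·(0.1707) + (0)·(-0.0976) = 0.3415.

Step 4 — take square root: d = √(0.3415) ≈ 0.5843.

d(x, mu) = √(0.3415) ≈ 0.5843


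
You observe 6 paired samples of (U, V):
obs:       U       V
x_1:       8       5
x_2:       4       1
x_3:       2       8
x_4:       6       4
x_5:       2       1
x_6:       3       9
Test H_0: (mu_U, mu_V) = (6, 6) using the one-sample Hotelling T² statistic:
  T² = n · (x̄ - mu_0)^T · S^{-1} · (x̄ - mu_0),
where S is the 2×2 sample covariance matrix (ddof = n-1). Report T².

Step 1 — sample mean vector:
  mean(U) = (8 + 4 + 2 + 6 + 2 + 3) / 6 = 25/6 = 4.1667
  mean(V) = (5 + 1 + 8 + 4 + 1 + 9) / 6 = 28/6 = 4.6667
  x̄ = (4.1667, 4.6667),  deviation x̄ - mu_0 = (4.1667, 4.6667) - (6, 6) = (-1.8333, -1.3333).

Step 2 — sample covariance matrix, S[i,j] = (1/(n-1)) · Σ_k (x_{k,i} - mean_i) · (x_{k,j} - mean_j), divisor n-1 = 5:
  S[U,U] = ((3.8333)·(3.8333) + (-0.1667)·(-0.1667) + (-2.1667)·(-2.1667) + (1.8333)·(1.8333) + (-2.1667)·(-2.1667) + (-1.1667)·(-1.1667)) / 5 = 28.8333/5 = 5.7667
  S[U,V] = ((3.8333)·(0.3333) + (-0.1667)·(-3.6667) + (-2.1667)·(3.3333) + (1.8333)·(-0.6667) + (-2.1667)·(-3.6667) + (-1.1667)·(4.3333)) / 5 = -3.6667/5 = -0.7333
  S[V,V] = ((0.3333)·(0.3333) + (-3.6667)·(-3.6667) + (3.3333)·(3.3333) + (-0.6667)·(-0.6667) + (-3.6667)·(-3.6667) + (4.3333)·(4.3333)) / 5 = 57.3333/5 = 11.4667
  S = [[5.7667, -0.7333],
 [-0.7333, 11.4667]].

Step 3 — invert S. det(S) = 5.7667·11.4667 - (-0.7333)² = 65.5867.
  S^{-1} = (1/det) · [[d, -b], [-b, a]] = [[0.1748, 0.0112],
 [0.0112, 0.0879]].

Step 4 — quadratic form (x̄ - mu_0)^T · S^{-1} · (x̄ - mu_0):
  S^{-1} · (x̄ - mu_0) = (-0.3354, -0.1377),
  (x̄ - mu_0)^T · [...] = (-1.8333)·(-0.3354) + (-1.3333)·(-0.1377) = 0.7986.

Step 5 — scale by n: T² = 6 · 0.7986 = 4.7916.

T² ≈ 4.7916


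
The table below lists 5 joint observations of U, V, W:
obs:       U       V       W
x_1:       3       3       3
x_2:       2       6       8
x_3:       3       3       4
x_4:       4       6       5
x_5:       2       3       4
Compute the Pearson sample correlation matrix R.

Step 1 — column means:
  mean(U) = (3 + 2 + 3 + 4 + 2) / 5 = 14/5 = 2.8
  mean(V) = (3 + 6 + 3 + 6 + 3) / 5 = 21/5 = 4.2
  mean(W) = (3 + 8 + 4 + 5 + 4) / 5 = 24/5 = 4.8

Step 2 — sample variances and covariances s[i,j] = (1/(n-1)) · Σ_k (x_{k,i} - mean_i) · (x_{k,j} - mean_j), with n-1 = 4:
  s[U,U] = ((0.2)·(0.2) + (-0.8)·(-0.8) + (0.2)·(0.2) + (1.2)·(1.2) + (-0.8)·(-0.8)) / 4 = 2.8/4 = 0.7
  s[U,V] = ((0.2)·(-1.2) + (-0.8)·(1.8) + (0.2)·(-1.2) + (1.2)·(1.8) + (-0.8)·(-1.2)) / 4 = 1.2/4 = 0.3
  s[U,W] = ((0.2)·(-1.8) + (-0.8)·(3.2) + (0.2)·(-0.8) + (1.2)·(0.2) + (-0.8)·(-0.8)) / 4 = -2.2/4 = -0.55
  s[V,V] = ((-1.2)·(-1.2) + (1.8)·(1.8) + (-1.2)·(-1.2) + (1.8)·(1.8) + (-1.2)·(-1.2)) / 4 = 10.8/4 = 2.7
  s[V,W] = ((-1.2)·(-1.8) + (1.8)·(3.2) + (-1.2)·(-0.8) + (1.8)·(0.2) + (-1.2)·(-0.8)) / 4 = 10.2/4 = 2.55
  s[W,W] = ((-1.8)·(-1.8) + (3.2)·(3.2) + (-0.8)·(-0.8) + (0.2)·(0.2) + (-0.8)·(-0.8)) / 4 = 14.8/4 = 3.7
  Sample standard deviations s_i = √(s[i,i]):
  s(U) = √(0.7) = 0.8367
  s(V) = √(2.7) = 1.6432
  s(W) = √(3.7) = 1.9235

Step 3 — r_{ij} = s_{ij} / (s_i · s_j):
  r[U,U] = 1 (diagonal).
  r[U,V] = 0.3 / (0.8367 · 1.6432) = 0.3 / 1.3748 = 0.2182
  r[U,W] = -0.55 / (0.8367 · 1.9235) = -0.55 / 1.6093 = -0.3418
  r[V,V] = 1 (diagonal).
  r[V,W] = 2.55 / (1.6432 · 1.9235) = 2.55 / 3.1607 = 0.8068
  r[W,W] = 1 (diagonal).

R is symmetric with unit diagonal. Assembling:

R = [[1, 0.2182, -0.3418],
 [0.2182, 1, 0.8068],
 [-0.3418, 0.8068, 1]]


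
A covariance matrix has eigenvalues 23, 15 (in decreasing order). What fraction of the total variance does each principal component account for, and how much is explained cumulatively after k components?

Step 1 — total variance = trace(Sigma) = Σ λ_i = 23 + 15 = 38.

Step 2 — fraction explained by component i = λ_i / Σ λ:
  PC1: 23/38 = 0.6053
  PC2: 15/38 = 0.3947

Step 3 — cumulative fraction after k components = (λ_1 + ... + λ_k) / Σ λ:
  k = 1: 23/38 = 0.6053
  k = 2: (23 + 15)/38 = 38/38 = 1

Summary (fraction, with percent):

explained: PC1 0.6053 (60.53%), PC2 0.3947 (39.47%);  cumulative: 0.6053, 1


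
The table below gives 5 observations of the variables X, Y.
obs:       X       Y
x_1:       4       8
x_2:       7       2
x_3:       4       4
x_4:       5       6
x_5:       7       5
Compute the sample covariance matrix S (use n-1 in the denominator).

Step 1 — column means:
  mean(X) = (4 + 7 + 4 + 5 + 7) / 5 = 27/5 = 5.4
  mean(Y) = (8 + 2 + 4 + 6 + 5) / 5 = 25/5 = 5

Step 2 — sample covariance S[i,j] = (1/(n-1)) · Σ_k (x_{k,i} - mean_i) · (x_{k,j} - mean_j), with n-1 = 4.
  S[X,X] = ((-1.4)·(-1.4) + (1.6)·(1.6) + (-1.4)·(-1.4) + (-0.4)·(-0.4) + (1.6)·(1.6)) / 4 = 9.2/4 = 2.3
  S[X,Y] = ((-1.4)·(3) + (1.6)·(-3) + (-1.4)·(-1) + (-0.4)·(1) + (1.6)·(0)) / 4 = -8/4 = -2
  S[Y,Y] = ((3)·(3) + (-3)·(-3) + (-1)·(-1) + (1)·(1) + (0)·(0)) / 4 = 20/4 = 5

S is symmetric (S[j,i] = S[i,j]). Assembling:

S = [[2.3, -2],
 [-2, 5]]


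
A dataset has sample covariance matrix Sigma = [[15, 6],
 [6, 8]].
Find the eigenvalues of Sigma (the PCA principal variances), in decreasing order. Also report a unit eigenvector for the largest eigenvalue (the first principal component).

Step 1 — characteristic polynomial of 2×2 Sigma:
  det(Sigma - λI) = λ² - trace · λ + det = 0.
  trace = 15 + 8 = 23, det = 15·8 - (6)² = 84.
Step 2 — discriminant:
  Δ = trace² - 4·det = 529 - 336 = 193.
Step 3 — eigenvalues:
  λ = (trace ± √Δ)/2 = (23 ± 13.8924)/2,
  λ_1 = 18.4462,  λ_2 = 4.5538.

Step 4 — unit eigenvector for λ_1: solve (Sigma - λ_1 I)v = 0. First row:
  (15 - 18.4462)·v_x + (6)·v_y = 0, i.e. (-3.4462)·v_x + (6)·v_y = 0,
  so v ∝ (b, λ_1 - a) = (6, 3.4462) = u.
  ||u|| = √((6)² + (3.4462)²) = √(47.8764) ≈ 6.9193,
  v_1 = u/||u|| ≈ (0.8671, 0.4981) (||v_1|| = 1).

λ_1 = 18.4462,  λ_2 = 4.5538;  v_1 ≈ (0.8671, 0.4981)


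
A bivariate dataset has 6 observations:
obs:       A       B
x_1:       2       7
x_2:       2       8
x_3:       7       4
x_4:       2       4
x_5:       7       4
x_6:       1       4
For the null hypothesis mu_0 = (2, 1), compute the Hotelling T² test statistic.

Step 1 — sample mean vector:
  mean(A) = (2 + 2 + 7 + 2 + 7 + 1) / 6 = 21/6 = 3.5
  mean(B) = (7 + 8 + 4 + 4 + 4 + 4) / 6 = 31/6 = 5.1667
  x̄ = (3.5, 5.1667),  deviation x̄ - mu_0 = (3.5, 5.1667) - (2, 1) = (1.5, 4.1667).

Step 2 — sample covariance matrix, S[i,j] = (1/(n-1)) · Σ_k (x_{k,i} - mean_i) · (x_{k,j} - mean_j), divisor n-1 = 5:
  S[A,A] = ((-1.5)·(-1.5) + (-1.5)·(-1.5) + (3.5)·(3.5) + (-1.5)·(-1.5) + (3.5)·(3.5) + (-2.5)·(-2.5)) / 5 = 37.5/5 = 7.5
  S[A,B] = ((-1.5)·(1.8333) + (-1.5)·(2.8333) + (3.5)·(-1.1667) + (-1.5)·(-1.1667) + (3.5)·(-1.1667) + (-2.5)·(-1.1667)) / 5 = -10.5/5 = -2.1
  S[B,B] = ((1.8333)·(1.8333) + (2.8333)·(2.8333) + (-1.1667)·(-1.1667) + (-1.1667)·(-1.1667) + (-1.1667)·(-1.1667) + (-1.1667)·(-1.1667)) / 5 = 16.8333/5 = 3.3667
  S = [[7.5, -2.1],
 [-2.1, 3.3667]].

Step 3 — invert S. det(S) = 7.5·3.3667 - (-2.1)² = 20.84.
  S^{-1} = (1/det) · [[d, -b], [-b, a]] = [[0.1615, 0.1008],
 [0.1008, 0.3599]].

Step 4 — quadratic form (x̄ - mu_0)^T · S^{-1} · (x̄ - mu_0):
  S^{-1} · (x̄ - mu_0) = (0.6622, 1.6507),
  (x̄ - mu_0)^T · [...] = (1.5)·(0.6622) + (4.1667)·(1.6507) = 7.8711.

Step 5 — scale by n: T² = 6 · 7.8711 = 47.2265.

T² ≈ 47.2265


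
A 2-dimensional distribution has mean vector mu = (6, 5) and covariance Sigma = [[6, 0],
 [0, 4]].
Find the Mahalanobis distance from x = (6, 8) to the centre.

Step 1 — centre the observation: (x - mu) = (0, 3).

Step 2 — invert Sigma. det(Sigma) = 6·4 - (0)² = 24.
  Sigma^{-1} = (1/det) · [[d, -b], [-b, a]] = [[0.1667, 0],
 [0, 0.25]].

Step 3 — form the quadratic (x - mu)^T · Sigma^{-1} · (x - mu):
  Sigma^{-1} · (x - mu) = (0, 0.75).
  (x - mu)^T · [Sigma^{-1} · (x - mu)] = (0)·(0) + (3)·(0.75) = 2.25.

Step 4 — take square root: d = √(2.25) ≈ 1.5.

d(x, mu) = √(2.25) ≈ 1.5


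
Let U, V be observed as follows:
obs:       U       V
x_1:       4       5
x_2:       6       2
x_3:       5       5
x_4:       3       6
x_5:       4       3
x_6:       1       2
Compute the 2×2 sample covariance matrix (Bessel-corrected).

Step 1 — column means:
  mean(U) = (4 + 6 + 5 + 3 + 4 + 1) / 6 = 23/6 = 3.8333
  mean(V) = (5 + 2 + 5 + 6 + 3 + 2) / 6 = 23/6 = 3.8333

Step 2 — sample covariance S[i,j] = (1/(n-1)) · Σ_k (x_{k,i} - mean_i) · (x_{k,j} - mean_j), with n-1 = 5.
  S[U,U] = ((0.1667)·(0.1667) + (2.1667)·(2.1667) + (1.1667)·(1.1667) + (-0.8333)·(-0.8333) + (0.1667)·(0.1667) + (-2.8333)·(-2.8333)) / 5 = 14.8333/5 = 2.9667
  S[U,V] = ((0.1667)·(1.1667) + (2.1667)·(-1.8333) + (1.1667)·(1.1667) + (-0.8333)·(2.1667) + (0.1667)·(-0.8333) + (-2.8333)·(-1.8333)) / 5 = 0.8333/5 = 0.1667
  S[V,V] = ((1.1667)·(1.1667) + (-1.8333)·(-1.8333) + (1.1667)·(1.1667) + (2.1667)·(2.1667) + (-0.8333)·(-0.8333) + (-1.8333)·(-1.8333)) / 5 = 14.8333/5 = 2.9667

S is symmetric (S[j,i] = S[i,j]). Assembling:

S = [[2.9667, 0.1667],
 [0.1667, 2.9667]]


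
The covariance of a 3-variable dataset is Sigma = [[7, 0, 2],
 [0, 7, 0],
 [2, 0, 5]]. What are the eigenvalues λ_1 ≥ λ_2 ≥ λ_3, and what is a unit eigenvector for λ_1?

Step 1 — characteristic polynomial p(λ) = det(λI - Sigma) = λ³ - tr·λ² + c_1·λ - det, where tr = trace, c_1 = sum of the principal 2×2 minors, det = det(Sigma):
  tr = 7 + 7 + 5 = 19,
  c_1 = (7·7 - (0)²) + (7·5 - (2)²) + (7·5 - (0)²) = 49 + 31 + 35 = 115,
  det = 7·(7·5 - (0)²) - (0)·((0)·5 - (0)·(2)) + (2)·((0)·(0) - 7·(2)) = 7·(35) - (0)·(0) + (2)·(-14) = 217.
  So p(λ) = λ³ - 19λ² + 115λ - 217.
Step 2 — look for an integer root (rational root theorem: any rational root is an integer divisor of 217). Testing λ = 7:
  p(7) = 343 - 931 + 805 - 217 = 0  ✓
  Dividing out (λ - 7): p(λ) = (λ - 7)(λ² - 12λ + 31).
Step 3 — remaining eigenvalues from the quadratic λ² - 12λ + 31 = 0:
  Δ = 12² - 4·31 = 144 - 124 = 20,  λ = (12 ± √20)/2 = (12 ± 4.4721)/2 ≈ 8.2361 or 3.7639.
  Sorted: λ_1 = 8.2361,  λ_2 = 7,  λ_3 = 3.7639  (check: sum = 19 = tr ✓).

Step 4 — unit eigenvector for λ_1 ≈ 8.2361: v spans the null space of (Sigma - λ_1 I), whose rows are
  r_1 = (-1.2361, 0, 2),  r_2 = (0, -1.2361, 0),  r_3 = (2, 0, -3.2361).
  v is orthogonal to every row, so take v ∝ r_1 × r_2 = ((0)·(0) - (2)·(-1.2361), (2)·(0) - (-1.2361)·(0), (-1.2361)·(-1.2361) - (0)·(0)) ≈ (2.4721, 0, 1.5279).
  Let u = (2.4721, 0, 1.5279).
  ||u|| = √((2.4721)² + (0)² + (1.5279)²) = √(8.4458) ≈ 2.9062,  v_1 = u/||u|| ≈ (0.8507, 0, 0.5257) (||v_1|| = 1).

λ_1 = 8.2361,  λ_2 = 7,  λ_3 = 3.7639;  v_1 ≈ (0.8507, 0, 0.5257)


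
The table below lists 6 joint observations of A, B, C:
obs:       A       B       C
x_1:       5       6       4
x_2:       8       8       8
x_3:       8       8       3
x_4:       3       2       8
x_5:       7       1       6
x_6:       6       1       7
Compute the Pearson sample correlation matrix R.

Step 1 — column means:
  mean(A) = (5 + 8 + 8 + 3 + 7 + 6) / 6 = 37/6 = 6.1667
  mean(B) = (6 + 8 + 8 + 2 + 1 + 1) / 6 = 26/6 = 4.3333
  mean(C) = (4 + 8 + 3 + 8 + 6 + 7) / 6 = 36/6 = 6

Step 2 — sample variances and covariances s[i,j] = (1/(n-1)) · Σ_k (x_{k,i} - mean_i) · (x_{k,j} - mean_j), with n-1 = 5:
  s[A,A] = ((-1.1667)·(-1.1667) + (1.8333)·(1.8333) + (1.8333)·(1.8333) + (-3.1667)·(-3.1667) + (0.8333)·(0.8333) + (-0.1667)·(-0.1667)) / 5 = 18.8333/5 = 3.7667
  s[A,B] = ((-1.1667)·(1.6667) + (1.8333)·(3.6667) + (1.8333)·(3.6667) + (-3.1667)·(-2.3333) + (0.8333)·(-3.3333) + (-0.1667)·(-3.3333)) / 5 = 16.6667/5 = 3.3333
  s[A,C] = ((-1.1667)·(-2) + (1.8333)·(2) + (1.8333)·(-3) + (-3.1667)·(2) + (0.8333)·(0) + (-0.1667)·(1)) / 5 = -6/5 = -1.2
  s[B,B] = ((1.6667)·(1.6667) + (3.6667)·(3.6667) + (3.6667)·(3.6667) + (-2.3333)·(-2.3333) + (-3.3333)·(-3.3333) + (-3.3333)·(-3.3333)) / 5 = 57.3333/5 = 11.4667
  s[B,C] = ((1.6667)·(-2) + (3.6667)·(2) + (3.6667)·(-3) + (-2.3333)·(2) + (-3.3333)·(0) + (-3.3333)·(1)) / 5 = -15/5 = -3
  s[C,C] = ((-2)·(-2) + (2)·(2) + (-3)·(-3) + (2)·(2) + (0)·(0) + (1)·(1)) / 5 = 22/5 = 4.4
  Sample standard deviations s_i = √(s[i,i]):
  s(A) = √(3.7667) = 1.9408
  s(B) = √(11.4667) = 3.3862
  s(C) = √(4.4) = 2.0976

Step 3 — r_{ij} = s_{ij} / (s_i · s_j):
  r[A,A] = 1 (diagonal).
  r[A,B] = 3.3333 / (1.9408 · 3.3862) = 3.3333 / 6.572 = 0.5072
  r[A,C] = -1.2 / (1.9408 · 2.0976) = -1.2 / 4.071 = -0.2948
  r[B,B] = 1 (diagonal).
  r[B,C] = -3 / (3.3862 · 2.0976) = -3 / 7.1031 = -0.4224
  r[C,C] = 1 (diagonal).

R is symmetric with unit diagonal. Assembling:

R = [[1, 0.5072, -0.2948],
 [0.5072, 1, -0.4224],
 [-0.2948, -0.4224, 1]]


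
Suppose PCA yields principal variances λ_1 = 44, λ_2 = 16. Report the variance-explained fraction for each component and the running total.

Step 1 — total variance = trace(Sigma) = Σ λ_i = 44 + 16 = 60.

Step 2 — fraction explained by component i = λ_i / Σ λ:
  PC1: 44/60 = 0.7333
  PC2: 16/60 = 0.2667

Step 3 — cumulative fraction after k components = (λ_1 + ... + λ_k) / Σ λ:
  k = 1: 44/60 = 0.7333
  k = 2: (44 + 16)/60 = 60/60 = 1

Summary (fraction, with percent):

explained: PC1 0.7333 (73.33%), PC2 0.2667 (26.67%);  cumulative: 0.7333, 1


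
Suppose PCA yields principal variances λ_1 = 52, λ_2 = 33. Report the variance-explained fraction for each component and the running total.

Step 1 — total variance = trace(Sigma) = Σ λ_i = 52 + 33 = 85.

Step 2 — fraction explained by component i = λ_i / Σ λ:
  PC1: 52/85 = 0.6118
  PC2: 33/85 = 0.3882

Step 3 — cumulative fraction after k components = (λ_1 + ... + λ_k) / Σ λ:
  k = 1: 52/85 = 0.6118
  k = 2: (52 + 33)/85 = 85/85 = 1

Summary (fraction, with percent):

explained: PC1 0.6118 (61.18%), PC2 0.3882 (38.82%);  cumulative: 0.6118, 1


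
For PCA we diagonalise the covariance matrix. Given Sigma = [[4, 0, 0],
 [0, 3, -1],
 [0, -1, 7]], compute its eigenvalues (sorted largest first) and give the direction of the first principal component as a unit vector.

Step 1 — characteristic polynomial p(λ) = det(λI - Sigma) = λ³ - tr·λ² + c_1·λ - det, where tr = trace, c_1 = sum of the principal 2×2 minors, det = det(Sigma):
  tr = 4 + 3 + 7 = 14,
  c_1 = (4·3 - (0)²) + (4·7 - (0)²) + (3·7 - (-1)²) = 12 + 28 + 20 = 60,
  det = 4·(3·7 - (-1)²) - (0)·((0)·7 - (-1)·(0)) + (0)·((0)·(-1) - 3·(0)) = 4·(20) - (0)·(0) + (0)·(0) = 80.
  So p(λ) = λ³ - 14λ² + 60λ - 80.
Step 2 — look for an integer root (rational root theorem: any rational root is an integer divisor of 80). Testing λ = 4:
  p(4) = 64 - 224 + 240 - 80 = 0  ✓
  Dividing out (λ - 4): p(λ) = (λ - 4)(λ² - 10λ + 20).
Step 3 — remaining eigenvalues from the quadratic λ² - 10λ + 20 = 0:
  Δ = 10² - 4·20 = 100 - 80 = 20,  λ = (10 ± √20)/2 = (10 ± 4.4721)/2 ≈ 7.2361 or 2.7639.
  Sorted: λ_1 = 7.2361,  λ_2 = 4,  λ_3 = 2.7639  (check: sum = 14 = tr ✓).

Step 4 — unit eigenvector for λ_1 ≈ 7.2361: v spans the null space of (Sigma - λ_1 I), whose rows are
  r_1 = (-3.2361, 0, 0),  r_2 = (0, -4.2361, -1),  r_3 = (0, -1, -0.2361).
  v is orthogonal to every row, so take v ∝ r_1 × r_2 = ((0)·(-1) - (0)·(-4.2361), (0)·(0) - (-3.2361)·(-1), (-3.2361)·(-4.2361) - (0)·(0)) ≈ (0, -3.2361, 13.7082).
  Rescale (multiply by -1 so the first nonzero entry is positive): u = (0, 3.2361, -13.7082).
  ||u|| = √((0)² + (3.2361)² + (-13.7082)²) = √(198.387) ≈ 14.085,  v_1 = u/||u|| ≈ (0, 0.2298, -0.9732) (||v_1|| = 1).

λ_1 = 7.2361,  λ_2 = 4,  λ_3 = 2.7639;  v_1 ≈ (0, 0.2298, -0.9732)


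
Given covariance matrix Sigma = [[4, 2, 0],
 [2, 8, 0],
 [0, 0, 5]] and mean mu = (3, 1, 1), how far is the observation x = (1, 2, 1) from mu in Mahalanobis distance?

Step 1 — centre the observation: (x - mu) = (-2, 1, 0).

Step 2 — invert Sigma (cofactor / det for 3×3, or solve directly):
  Sigma^{-1} = [[0.2857, -0.0714, 0],
 [-0.0714, 0.1429, 0],
 [0, 0, 0.2]].

Step 3 — form the quadratic (x - mu)^T · Sigma^{-1} · (x - mu):
  Sigma^{-1} · (x - mu) = (-0.6429, 0.2857, 0).
  (x - mu)^T · [Sigma^{-1} · (x - mu)] = (-2)·(-0.6429) + (1)·(0.2857) + (0)·(0) = 1.5714.

Step 4 — take square root: d = √(1.5714) ≈ 1.2536.

d(x, mu) = √(1.5714) ≈ 1.2536


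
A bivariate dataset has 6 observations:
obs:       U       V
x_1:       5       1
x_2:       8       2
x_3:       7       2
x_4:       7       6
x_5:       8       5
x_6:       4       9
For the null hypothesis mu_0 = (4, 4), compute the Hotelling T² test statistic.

Step 1 — sample mean vector:
  mean(U) = (5 + 8 + 7 + 7 + 8 + 4) / 6 = 39/6 = 6.5
  mean(V) = (1 + 2 + 2 + 6 + 5 + 9) / 6 = 25/6 = 4.1667
  x̄ = (6.5, 4.1667),  deviation x̄ - mu_0 = (6.5, 4.1667) - (4, 4) = (2.5, 0.1667).

Step 2 — sample covariance matrix, S[i,j] = (1/(n-1)) · Σ_k (x_{k,i} - mean_i) · (x_{k,j} - mean_j), divisor n-1 = 5:
  S[U,U] = ((-1.5)·(-1.5) + (1.5)·(1.5) + (0.5)·(0.5) + (0.5)·(0.5) + (1.5)·(1.5) + (-2.5)·(-2.5)) / 5 = 13.5/5 = 2.7
  S[U,V] = ((-1.5)·(-3.1667) + (1.5)·(-2.1667) + (0.5)·(-2.1667) + (0.5)·(1.8333) + (1.5)·(0.8333) + (-2.5)·(4.8333)) / 5 = -9.5/5 = -1.9
  S[V,V] = ((-3.1667)·(-3.1667) + (-2.1667)·(-2.1667) + (-2.1667)·(-2.1667) + (1.8333)·(1.8333) + (0.8333)·(0.8333) + (4.8333)·(4.8333)) / 5 = 46.8333/5 = 9.3667
  S = [[2.7, -1.9],
 [-1.9, 9.3667]].

Step 3 — invert S. det(S) = 2.7·9.3667 - (-1.9)² = 21.68.
  S^{-1} = (1/det) · [[d, -b], [-b, a]] = [[0.432, 0.0876],
 [0.0876, 0.1245]].

Step 4 — quadratic form (x̄ - mu_0)^T · S^{-1} · (x̄ - mu_0):
  S^{-1} · (x̄ - mu_0) = (1.0947, 0.2399),
  (x̄ - mu_0)^T · [...] = (2.5)·(1.0947) + (0.1667)·(0.2399) = 2.7768.

Step 5 — scale by n: T² = 6 · 2.7768 = 16.6605.

T² ≈ 16.6605


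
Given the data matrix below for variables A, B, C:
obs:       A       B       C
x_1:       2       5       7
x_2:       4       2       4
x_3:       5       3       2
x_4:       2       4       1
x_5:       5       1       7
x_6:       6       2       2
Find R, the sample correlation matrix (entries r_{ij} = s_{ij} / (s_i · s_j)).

Step 1 — column means:
  mean(A) = (2 + 4 + 5 + 2 + 5 + 6) / 6 = 24/6 = 4
  mean(B) = (5 + 2 + 3 + 4 + 1 + 2) / 6 = 17/6 = 2.8333
  mean(C) = (7 + 4 + 2 + 1 + 7 + 2) / 6 = 23/6 = 3.8333

Step 2 — sample variances and covariances s[i,j] = (1/(n-1)) · Σ_k (x_{k,i} - mean_i) · (x_{k,j} - mean_j), with n-1 = 5:
  s[A,A] = ((-2)·(-2) + (0)·(0) + (1)·(1) + (-2)·(-2) + (1)·(1) + (2)·(2)) / 5 = 14/5 = 2.8
  s[A,B] = ((-2)·(2.1667) + (0)·(-0.8333) + (1)·(0.1667) + (-2)·(1.1667) + (1)·(-1.8333) + (2)·(-0.8333)) / 5 = -10/5 = -2
  s[A,C] = ((-2)·(3.1667) + (0)·(0.1667) + (1)·(-1.8333) + (-2)·(-2.8333) + (1)·(3.1667) + (2)·(-1.8333)) / 5 = -3/5 = -0.6
  s[B,B] = ((2.1667)·(2.1667) + (-0.8333)·(-0.8333) + (0.1667)·(0.1667) + (1.1667)·(1.1667) + (-1.8333)·(-1.8333) + (-0.8333)·(-0.8333)) / 5 = 10.8333/5 = 2.1667
  s[B,C] = ((2.1667)·(3.1667) + (-0.8333)·(0.1667) + (0.1667)·(-1.8333) + (1.1667)·(-2.8333) + (-1.8333)·(3.1667) + (-0.8333)·(-1.8333)) / 5 = -1.1667/5 = -0.2333
  s[C,C] = ((3.1667)·(3.1667) + (0.1667)·(0.1667) + (-1.8333)·(-1.8333) + (-2.8333)·(-2.8333) + (3.1667)·(3.1667) + (-1.8333)·(-1.8333)) / 5 = 34.8333/5 = 6.9667
  Sample standard deviations s_i = √(s[i,i]):
  s(A) = √(2.8) = 1.6733
  s(B) = √(2.1667) = 1.472
  s(C) = √(6.9667) = 2.6394

Step 3 — r_{ij} = s_{ij} / (s_i · s_j):
  r[A,A] = 1 (diagonal).
  r[A,B] = -2 / (1.6733 · 1.472) = -2 / 2.4631 = -0.812
  r[A,C] = -0.6 / (1.6733 · 2.6394) = -0.6 / 4.4166 = -0.1359
  r[B,B] = 1 (diagonal).
  r[B,C] = -0.2333 / (1.472 · 2.6394) = -0.2333 / 3.8852 = -0.0601
  r[C,C] = 1 (diagonal).

R is symmetric with unit diagonal. Assembling:

R = [[1, -0.812, -0.1359],
 [-0.812, 1, -0.0601],
 [-0.1359, -0.0601, 1]]


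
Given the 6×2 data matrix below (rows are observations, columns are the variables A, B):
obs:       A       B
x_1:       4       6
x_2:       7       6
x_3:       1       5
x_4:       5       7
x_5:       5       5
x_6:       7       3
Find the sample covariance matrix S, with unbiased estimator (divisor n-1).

Step 1 — column means:
  mean(A) = (4 + 7 + 1 + 5 + 5 + 7) / 6 = 29/6 = 4.8333
  mean(B) = (6 + 6 + 5 + 7 + 5 + 3) / 6 = 32/6 = 5.3333

Step 2 — sample covariance S[i,j] = (1/(n-1)) · Σ_k (x_{k,i} - mean_i) · (x_{k,j} - mean_j), with n-1 = 5.
  S[A,A] = ((-0.8333)·(-0.8333) + (2.1667)·(2.1667) + (-3.8333)·(-3.8333) + (0.1667)·(0.1667) + (0.1667)·(0.1667) + (2.1667)·(2.1667)) / 5 = 24.8333/5 = 4.9667
  S[A,B] = ((-0.8333)·(0.6667) + (2.1667)·(0.6667) + (-3.8333)·(-0.3333) + (0.1667)·(1.6667) + (0.1667)·(-0.3333) + (2.1667)·(-2.3333)) / 5 = -2.6667/5 = -0.5333
  S[B,B] = ((0.6667)·(0.6667) + (0.6667)·(0.6667) + (-0.3333)·(-0.3333) + (1.6667)·(1.6667) + (-0.3333)·(-0.3333) + (-2.3333)·(-2.3333)) / 5 = 9.3333/5 = 1.8667

S is symmetric (S[j,i] = S[i,j]). Assembling:

S = [[4.9667, -0.5333],
 [-0.5333, 1.8667]]


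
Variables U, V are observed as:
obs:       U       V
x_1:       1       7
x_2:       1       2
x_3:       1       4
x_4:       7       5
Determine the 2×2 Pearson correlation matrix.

Step 1 — column means:
  mean(U) = (1 + 1 + 1 + 7) / 4 = 10/4 = 2.5
  mean(V) = (7 + 2 + 4 + 5) / 4 = 18/4 = 4.5

Step 2 — sample variances and covariances s[i,j] = (1/(n-1)) · Σ_k (x_{k,i} - mean_i) · (x_{k,j} - mean_j), with n-1 = 3:
  s[U,U] = ((-1.5)·(-1.5) + (-1.5)·(-1.5) + (-1.5)·(-1.5) + (4.5)·(4.5)) / 3 = 27/3 = 9
  s[U,V] = ((-1.5)·(2.5) + (-1.5)·(-2.5) + (-1.5)·(-0.5) + (4.5)·(0.5)) / 3 = 3/3 = 1
  s[V,V] = ((2.5)·(2.5) + (-2.5)·(-2.5) + (-0.5)·(-0.5) + (0.5)·(0.5)) / 3 = 13/3 = 4.3333
  Sample standard deviations s_i = √(s[i,i]):
  s(U) = √(9) = 3
  s(V) = √(4.3333) = 2.0817

Step 3 — r_{ij} = s_{ij} / (s_i · s_j):
  r[U,U] = 1 (diagonal).
  r[U,V] = 1 / (3 · 2.0817) = 1 / 6.245 = 0.1601
  r[V,V] = 1 (diagonal).

R is symmetric with unit diagonal. Assembling:

R = [[1, 0.1601],
 [0.1601, 1]]


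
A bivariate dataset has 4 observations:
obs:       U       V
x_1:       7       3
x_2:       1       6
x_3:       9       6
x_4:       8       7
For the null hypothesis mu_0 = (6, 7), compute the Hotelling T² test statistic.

Step 1 — sample mean vector:
  mean(U) = (7 + 1 + 9 + 8) / 4 = 25/4 = 6.25
  mean(V) = (3 + 6 + 6 + 7) / 4 = 22/4 = 5.5
  x̄ = (6.25, 5.5),  deviation x̄ - mu_0 = (6.25, 5.5) - (6, 7) = (0.25, -1.5).

Step 2 — sample covariance matrix, S[i,j] = (1/(n-1)) · Σ_k (x_{k,i} - mean_i) · (x_{k,j} - mean_j), divisor n-1 = 3:
  S[U,U] = ((0.75)·(0.75) + (-5.25)·(-5.25) + (2.75)·(2.75) + (1.75)·(1.75)) / 3 = 38.75/3 = 12.9167
  S[U,V] = ((0.75)·(-2.5) + (-5.25)·(0.5) + (2.75)·(0.5) + (1.75)·(1.5)) / 3 = -0.5/3 = -0.1667
  S[V,V] = ((-2.5)·(-2.5) + (0.5)·(0.5) + (0.5)·(0.5) + (1.5)·(1.5)) / 3 = 9/3 = 3
  S = [[12.9167, -0.1667],
 [-0.1667, 3]].

Step 3 — invert S. det(S) = 12.9167·3 - (-0.1667)² = 38.7222.
  S^{-1} = (1/det) · [[d, -b], [-b, a]] = [[0.0775, 0.0043],
 [0.0043, 0.3336]].

Step 4 — quadratic form (x̄ - mu_0)^T · S^{-1} · (x̄ - mu_0):
  S^{-1} · (x̄ - mu_0) = (0.0129, -0.4993),
  (x̄ - mu_0)^T · [...] = (0.25)·(0.0129) + (-1.5)·(-0.4993) = 0.7522.

Step 5 — scale by n: T² = 4 · 0.7522 = 3.0086.

T² ≈ 3.0086


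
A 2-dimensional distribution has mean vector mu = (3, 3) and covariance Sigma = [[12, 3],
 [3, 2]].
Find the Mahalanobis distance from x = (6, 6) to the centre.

Step 1 — centre the observation: (x - mu) = (3, 3).

Step 2 — invert Sigma. det(Sigma) = 12·2 - (3)² = 15.
  Sigma^{-1} = (1/det) · [[d, -b], [-b, a]] = [[0.1333, -0.2],
 [-0.2, 0.8]].

Step 3 — form the quadratic (x - mu)^T · Sigma^{-1} · (x - mu):
  Sigma^{-1} · (x - mu) = (-0.2, 1.8).
  (x - mu)^T · [Sigma^{-1} · (x - mu)] = (3)·(-0.2) + (3)·(1.8) = 4.8.

Step 4 — take square root: d = √(4.8) ≈ 2.1909.

d(x, mu) = √(4.8) ≈ 2.1909


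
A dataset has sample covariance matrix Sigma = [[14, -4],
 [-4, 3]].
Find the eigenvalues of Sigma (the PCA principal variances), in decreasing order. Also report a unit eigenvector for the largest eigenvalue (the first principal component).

Step 1 — characteristic polynomial of 2×2 Sigma:
  det(Sigma - λI) = λ² - trace · λ + det = 0.
  trace = 14 + 3 = 17, det = 14·3 - (-4)² = 26.
Step 2 — discriminant:
  Δ = trace² - 4·det = 289 - 104 = 185.
Step 3 — eigenvalues:
  λ = (trace ± √Δ)/2 = (17 ± 13.6015)/2,
  λ_1 = 15.3007,  λ_2 = 1.6993.

Step 4 — unit eigenvector for λ_1: solve (Sigma - λ_1 I)v = 0. First row:
  (14 - 15.3007)·v_x + (-4)·v_y = 0, i.e. (-1.3007)·v_x + (-4)·v_y = 0,
  so v ∝ (b, λ_1 - a) = (-4, 1.3007); multiply by -1 so the first entry is positive: u = (4, -1.3007).
  ||u|| = √((4)² + (-1.3007)²) = √(17.6919) ≈ 4.2062,
  v_1 = u/||u|| ≈ (0.951, -0.3092) (||v_1|| = 1).

λ_1 = 15.3007,  λ_2 = 1.6993;  v_1 ≈ (0.951, -0.3092)


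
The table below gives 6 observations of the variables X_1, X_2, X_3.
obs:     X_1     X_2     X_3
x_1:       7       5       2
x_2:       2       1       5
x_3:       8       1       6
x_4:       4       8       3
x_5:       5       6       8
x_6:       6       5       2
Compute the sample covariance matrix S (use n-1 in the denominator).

Step 1 — column means:
  mean(X_1) = (7 + 2 + 8 + 4 + 5 + 6) / 6 = 32/6 = 5.3333
  mean(X_2) = (5 + 1 + 1 + 8 + 6 + 5) / 6 = 26/6 = 4.3333
  mean(X_3) = (2 + 5 + 6 + 3 + 8 + 2) / 6 = 26/6 = 4.3333

Step 2 — sample covariance S[i,j] = (1/(n-1)) · Σ_k (x_{k,i} - mean_i) · (x_{k,j} - mean_j), with n-1 = 5.
  S[X_1,X_1] = ((1.6667)·(1.6667) + (-3.3333)·(-3.3333) + (2.6667)·(2.6667) + (-1.3333)·(-1.3333) + (-0.3333)·(-0.3333) + (0.6667)·(0.6667)) / 5 = 23.3333/5 = 4.6667
  S[X_1,X_2] = ((1.6667)·(0.6667) + (-3.3333)·(-3.3333) + (2.6667)·(-3.3333) + (-1.3333)·(3.6667) + (-0.3333)·(1.6667) + (0.6667)·(0.6667)) / 5 = -1.6667/5 = -0.3333
  S[X_1,X_3] = ((1.6667)·(-2.3333) + (-3.3333)·(0.6667) + (2.6667)·(1.6667) + (-1.3333)·(-1.3333) + (-0.3333)·(3.6667) + (0.6667)·(-2.3333)) / 5 = -2.6667/5 = -0.5333
  S[X_2,X_2] = ((0.6667)·(0.6667) + (-3.3333)·(-3.3333) + (-3.3333)·(-3.3333) + (3.6667)·(3.6667) + (1.6667)·(1.6667) + (0.6667)·(0.6667)) / 5 = 39.3333/5 = 7.8667
  S[X_2,X_3] = ((0.6667)·(-2.3333) + (-3.3333)·(0.6667) + (-3.3333)·(1.6667) + (3.6667)·(-1.3333) + (1.6667)·(3.6667) + (0.6667)·(-2.3333)) / 5 = -9.6667/5 = -1.9333
  S[X_3,X_3] = ((-2.3333)·(-2.3333) + (0.6667)·(0.6667) + (1.6667)·(1.6667) + (-1.3333)·(-1.3333) + (3.6667)·(3.6667) + (-2.3333)·(-2.3333)) / 5 = 29.3333/5 = 5.8667

S is symmetric (S[j,i] = S[i,j]). Assembling:

S = [[4.6667, -0.3333, -0.5333],
 [-0.3333, 7.8667, -1.9333],
 [-0.5333, -1.9333, 5.8667]]


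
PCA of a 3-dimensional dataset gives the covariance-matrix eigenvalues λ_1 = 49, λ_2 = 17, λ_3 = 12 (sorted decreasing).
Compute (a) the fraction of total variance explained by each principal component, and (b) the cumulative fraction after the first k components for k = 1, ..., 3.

Step 1 — total variance = trace(Sigma) = Σ λ_i = 49 + 17 + 12 = 78.

Step 2 — fraction explained by component i = λ_i / Σ λ:
  PC1: 49/78 = 0.6282
  PC2: 17/78 = 0.2179
  PC3: 12/78 = 0.1538

Step 3 — cumulative fraction after k components = (λ_1 + ... + λ_k) / Σ λ:
  k = 1: 49/78 = 0.6282
  k = 2: (49 + 17)/78 = 66/78 = 0.8462
  k = 3: (49 + 17 + 12)/78 = 78/78 = 1

Summary (fraction, with percent):

explained: PC1 0.6282 (62.82%), PC2 0.2179 (21.79%), PC3 0.1538 (15.38%);  cumulative: 0.6282, 0.8462, 1


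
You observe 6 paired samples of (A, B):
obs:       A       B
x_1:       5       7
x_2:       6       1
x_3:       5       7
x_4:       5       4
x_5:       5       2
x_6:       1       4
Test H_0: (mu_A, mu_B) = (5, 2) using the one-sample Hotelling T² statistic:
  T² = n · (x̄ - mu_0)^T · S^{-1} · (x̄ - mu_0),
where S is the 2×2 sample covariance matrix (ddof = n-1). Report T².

Step 1 — sample mean vector:
  mean(A) = (5 + 6 + 5 + 5 + 5 + 1) / 6 = 27/6 = 4.5
  mean(B) = (7 + 1 + 7 + 4 + 2 + 4) / 6 = 25/6 = 4.1667
  x̄ = (4.5, 4.1667),  deviation x̄ - mu_0 = (4.5, 4.1667) - (5, 2) = (-0.5, 2.1667).

Step 2 — sample covariance matrix, S[i,j] = (1/(n-1)) · Σ_k (x_{k,i} - mean_i) · (x_{k,j} - mean_j), divisor n-1 = 5:
  S[A,A] = ((0.5)·(0.5) + (1.5)·(1.5) + (0.5)·(0.5) + (0.5)·(0.5) + (0.5)·(0.5) + (-3.5)·(-3.5)) / 5 = 15.5/5 = 3.1
  S[A,B] = ((0.5)·(2.8333) + (1.5)·(-3.1667) + (0.5)·(2.8333) + (0.5)·(-0.1667) + (0.5)·(-2.1667) + (-3.5)·(-0.1667)) / 5 = -2.5/5 = -0.5
  S[B,B] = ((2.8333)·(2.8333) + (-3.1667)·(-3.1667) + (2.8333)·(2.8333) + (-0.1667)·(-0.1667) + (-2.1667)·(-2.1667) + (-0.1667)·(-0.1667)) / 5 = 30.8333/5 = 6.1667
  S = [[3.1, -0.5],
 [-0.5, 6.1667]].

Step 3 — invert S. det(S) = 3.1·6.1667 - (-0.5)² = 18.8667.
  S^{-1} = (1/det) · [[d, -b], [-b, a]] = [[0.3269, 0.0265],
 [0.0265, 0.1643]].

Step 4 — quadratic form (x̄ - mu_0)^T · S^{-1} · (x̄ - mu_0):
  S^{-1} · (x̄ - mu_0) = (-0.106, 0.3428),
  (x̄ - mu_0)^T · [...] = (-0.5)·(-0.106) + (2.1667)·(0.3428) = 0.7956.

Step 5 — scale by n: T² = 6 · 0.7956 = 4.7739.

T² ≈ 4.7739
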